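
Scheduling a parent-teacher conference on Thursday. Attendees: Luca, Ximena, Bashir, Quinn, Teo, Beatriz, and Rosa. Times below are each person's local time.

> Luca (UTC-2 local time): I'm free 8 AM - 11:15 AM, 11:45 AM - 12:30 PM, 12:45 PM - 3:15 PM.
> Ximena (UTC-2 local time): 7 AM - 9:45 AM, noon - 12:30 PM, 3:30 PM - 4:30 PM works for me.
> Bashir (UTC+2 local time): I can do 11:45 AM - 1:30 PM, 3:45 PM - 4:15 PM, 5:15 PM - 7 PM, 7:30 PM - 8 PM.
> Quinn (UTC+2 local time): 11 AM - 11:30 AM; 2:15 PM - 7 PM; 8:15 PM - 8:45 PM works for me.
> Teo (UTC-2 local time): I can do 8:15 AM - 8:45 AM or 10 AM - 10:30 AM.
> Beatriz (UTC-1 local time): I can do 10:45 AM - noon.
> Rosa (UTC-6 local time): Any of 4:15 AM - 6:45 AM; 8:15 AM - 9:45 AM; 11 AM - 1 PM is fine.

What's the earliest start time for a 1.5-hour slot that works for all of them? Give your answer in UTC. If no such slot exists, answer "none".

none

Luca in UTC: 10:00-13:15, 13:45-14:30, 14:45-17:15 (add 2h to convert from UTC-2).
Ximena in UTC: 09:00-11:45, 14:00-14:30, 17:30-18:30 (add 2h to convert from UTC-2).
Bashir in UTC: 09:45-11:30, 13:45-14:15, 15:15-17:00, 17:30-18:00 (subtract 2h to convert from UTC+2).
Quinn in UTC: 09:00-09:30, 12:15-17:00, 18:15-18:45 (subtract 2h to convert from UTC+2).
Teo in UTC: 10:15-10:45, 12:00-12:30 (add 2h to convert from UTC-2).
Beatriz in UTC: 11:45-13:00 (add 1h to convert from UTC-1).
Rosa in UTC: 10:15-12:45, 14:15-15:45, 17:00-19:00 (add 6h to convert from UTC-6).
Luca ∩ Ximena: 10:00-11:45, 14:00-14:30.
Luca ∩ Ximena ∩ Bashir: 10:00-11:30, 14:00-14:15.
Luca ∩ Ximena ∩ Bashir ∩ Quinn: 14:00-14:15.
Luca ∩ Ximena ∩ Bashir ∩ Quinn ∩ Teo: ∅.
Luca ∩ Ximena ∩ Bashir ∩ Quinn ∩ Teo ∩ Beatriz: ∅.
Luca ∩ Ximena ∩ Bashir ∩ Quinn ∩ Teo ∩ Beatriz ∩ Rosa: ∅.
There is no time when everyone is free.
No common window is at least 90 minutes long.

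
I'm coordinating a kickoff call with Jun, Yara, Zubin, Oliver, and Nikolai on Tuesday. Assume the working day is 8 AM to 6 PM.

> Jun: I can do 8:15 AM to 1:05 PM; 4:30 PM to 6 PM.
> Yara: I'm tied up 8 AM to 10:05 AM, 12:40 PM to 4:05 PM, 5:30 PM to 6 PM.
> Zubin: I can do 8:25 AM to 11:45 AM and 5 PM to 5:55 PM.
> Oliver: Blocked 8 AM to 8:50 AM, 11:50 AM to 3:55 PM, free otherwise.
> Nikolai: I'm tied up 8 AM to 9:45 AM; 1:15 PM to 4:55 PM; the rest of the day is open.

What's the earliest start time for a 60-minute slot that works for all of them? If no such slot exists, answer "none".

10:05

Jun free: 08:15-13:05, 16:30-18:00.
Yara free: 10:05-12:40, 16:05-17:30 (invert busy blocks within the working day).
Zubin free: 08:25-11:45, 17:00-17:55.
Oliver free: 08:50-11:50, 15:55-18:00 (invert busy blocks within the working day).
Nikolai free: 09:45-13:15, 16:55-18:00 (invert busy blocks within the working day).
Jun ∩ Yara: 10:05-12:40, 16:30-17:30.
Jun ∩ Yara ∩ Zubin: 10:05-11:45, 17:00-17:30.
Jun ∩ Yara ∩ Zubin ∩ Oliver: 10:05-11:45, 17:00-17:30.
Jun ∩ Yara ∩ Zubin ∩ Oliver ∩ Nikolai: 10:05-11:45, 17:00-17:30.
The first common window of at least 60 minutes is 10:05-11:45, so the earliest start is 10:05.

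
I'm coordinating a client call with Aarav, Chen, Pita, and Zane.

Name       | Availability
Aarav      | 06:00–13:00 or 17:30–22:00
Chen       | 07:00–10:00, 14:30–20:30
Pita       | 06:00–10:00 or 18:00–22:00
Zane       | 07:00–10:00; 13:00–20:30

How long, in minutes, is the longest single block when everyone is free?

180

Aarav ∩ Chen: 07:00-10:00, 17:30-20:30.
Aarav ∩ Chen ∩ Pita: 07:00-10:00, 18:00-20:30.
Aarav ∩ Chen ∩ Pita ∩ Zane: 07:00-10:00, 18:00-20:30.
So the common availability across everyone is 07:00-10:00, 18:00-20:30.
The longest is 07:00-10:00 at 180 minutes.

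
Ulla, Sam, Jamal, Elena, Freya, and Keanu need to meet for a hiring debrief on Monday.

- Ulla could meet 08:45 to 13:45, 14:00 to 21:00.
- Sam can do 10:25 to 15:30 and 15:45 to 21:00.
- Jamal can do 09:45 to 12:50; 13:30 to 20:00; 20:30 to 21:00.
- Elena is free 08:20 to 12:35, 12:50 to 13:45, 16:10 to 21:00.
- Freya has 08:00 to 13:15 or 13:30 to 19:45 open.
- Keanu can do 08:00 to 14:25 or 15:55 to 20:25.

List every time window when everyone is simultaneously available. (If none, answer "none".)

10:25-12:35, 13:30-13:45, 16:10-19:45

Ulla ∩ Sam: 10:25-13:45, 14:00-15:30, 15:45-21:00.
Ulla ∩ Sam ∩ Jamal: 10:25-12:50, 13:30-13:45, 14:00-15:30, 15:45-20:00, 20:30-21:00.
Ulla ∩ Sam ∩ Jamal ∩ Elena: 10:25-12:35, 13:30-13:45, 16:10-20:00, 20:30-21:00.
Ulla ∩ Sam ∩ Jamal ∩ Elena ∩ Freya: 10:25-12:35, 13:30-13:45, 16:10-19:45.
Ulla ∩ Sam ∩ Jamal ∩ Elena ∩ Freya ∩ Keanu: 10:25-12:35, 13:30-13:45, 16:10-19:45.
Those are the intersection windows.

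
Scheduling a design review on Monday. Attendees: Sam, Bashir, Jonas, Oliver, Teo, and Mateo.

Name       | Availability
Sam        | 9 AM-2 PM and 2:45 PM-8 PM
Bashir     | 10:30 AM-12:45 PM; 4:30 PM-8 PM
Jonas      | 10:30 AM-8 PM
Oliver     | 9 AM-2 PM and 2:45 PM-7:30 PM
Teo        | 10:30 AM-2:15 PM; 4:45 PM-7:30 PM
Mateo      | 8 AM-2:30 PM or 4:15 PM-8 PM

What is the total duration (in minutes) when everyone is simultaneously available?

300

Sam ∩ Bashir: 10:30-12:45, 16:30-20:00.
Sam ∩ Bashir ∩ Jonas: 10:30-12:45, 16:30-20:00.
Sam ∩ Bashir ∩ Jonas ∩ Oliver: 10:30-12:45, 16:30-19:30.
Sam ∩ Bashir ∩ Jonas ∩ Oliver ∩ Teo: 10:30-12:45, 16:45-19:30.
Sam ∩ Bashir ∩ Jonas ∩ Oliver ∩ Teo ∩ Mateo: 10:30-12:45, 16:45-19:30.
Summing the common windows: 135 + 165 = 300 minutes.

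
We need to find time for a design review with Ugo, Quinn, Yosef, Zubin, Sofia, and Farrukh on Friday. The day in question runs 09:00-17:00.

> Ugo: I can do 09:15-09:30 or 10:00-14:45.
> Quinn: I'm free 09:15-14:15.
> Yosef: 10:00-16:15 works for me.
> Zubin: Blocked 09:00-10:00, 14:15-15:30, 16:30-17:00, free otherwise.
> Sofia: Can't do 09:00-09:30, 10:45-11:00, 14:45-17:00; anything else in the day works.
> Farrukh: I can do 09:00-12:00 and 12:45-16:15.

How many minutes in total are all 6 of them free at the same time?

Ugo free: 09:15-09:30, 10:00-14:45.
Quinn free: 09:15-14:15.
Yosef free: 10:00-16:15.
Zubin free: 10:00-14:15, 15:30-16:30 (invert busy blocks within the working day).
Sofia free: 09:30-10:45, 11:00-14:45 (invert busy blocks within the working day).
Farrukh free: 09:00-12:00, 12:45-16:15.
Ugo ∩ Quinn: 09:15-09:30, 10:00-14:15.
Ugo ∩ Quinn ∩ Yosef: 10:00-14:15.
Ugo ∩ Quinn ∩ Yosef ∩ Zubin: 10:00-14:15.
Ugo ∩ Quinn ∩ Yosef ∩ Zubin ∩ Sofia: 10:00-10:45, 11:00-14:15.
Ugo ∩ Quinn ∩ Yosef ∩ Zubin ∩ Sofia ∩ Farrukh: 10:00-10:45, 11:00-12:00, 12:45-14:15.
Summing the common windows: 45 + 60 + 90 = 195 minutes.

195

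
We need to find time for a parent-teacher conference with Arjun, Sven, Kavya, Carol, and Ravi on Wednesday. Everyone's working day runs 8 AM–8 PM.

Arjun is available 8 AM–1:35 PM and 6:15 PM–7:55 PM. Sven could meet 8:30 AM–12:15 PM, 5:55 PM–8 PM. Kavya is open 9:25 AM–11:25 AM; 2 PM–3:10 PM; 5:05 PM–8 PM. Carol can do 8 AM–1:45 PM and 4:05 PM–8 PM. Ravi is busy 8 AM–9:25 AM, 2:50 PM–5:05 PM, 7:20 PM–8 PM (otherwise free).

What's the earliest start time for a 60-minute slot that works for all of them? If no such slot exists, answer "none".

09:25

Arjun free: 08:00-13:35, 18:15-19:55.
Sven free: 08:30-12:15, 17:55-20:00.
Kavya free: 09:25-11:25, 14:00-15:10, 17:05-20:00.
Carol free: 08:00-13:45, 16:05-20:00.
Ravi free: 09:25-14:50, 17:05-19:20 (invert busy blocks within the working day).
Arjun ∩ Sven: 08:30-12:15, 18:15-19:55.
Arjun ∩ Sven ∩ Kavya: 09:25-11:25, 18:15-19:55.
Arjun ∩ Sven ∩ Kavya ∩ Carol: 09:25-11:25, 18:15-19:55.
Arjun ∩ Sven ∩ Kavya ∩ Carol ∩ Ravi: 09:25-11:25, 18:15-19:20.
The first common window of at least 60 minutes is 09:25-11:25, so the earliest start is 09:25.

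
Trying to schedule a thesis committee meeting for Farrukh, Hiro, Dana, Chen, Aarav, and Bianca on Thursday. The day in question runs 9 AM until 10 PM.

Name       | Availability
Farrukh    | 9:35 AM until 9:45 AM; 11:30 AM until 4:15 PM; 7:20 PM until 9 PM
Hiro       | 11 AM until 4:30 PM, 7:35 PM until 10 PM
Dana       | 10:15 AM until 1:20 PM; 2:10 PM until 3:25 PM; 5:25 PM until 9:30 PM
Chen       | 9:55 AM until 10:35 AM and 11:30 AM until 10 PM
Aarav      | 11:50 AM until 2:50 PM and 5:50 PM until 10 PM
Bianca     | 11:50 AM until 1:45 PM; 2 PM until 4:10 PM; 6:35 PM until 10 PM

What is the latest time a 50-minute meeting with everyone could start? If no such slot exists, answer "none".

20:10

Farrukh ∩ Hiro: 11:30-16:15, 19:35-21:00.
Farrukh ∩ Hiro ∩ Dana: 11:30-13:20, 14:10-15:25, 19:35-21:00.
Farrukh ∩ Hiro ∩ Dana ∩ Chen: 11:30-13:20, 14:10-15:25, 19:35-21:00.
Farrukh ∩ Hiro ∩ Dana ∩ Chen ∩ Aarav: 11:50-13:20, 14:10-14:50, 19:35-21:00.
Farrukh ∩ Hiro ∩ Dana ∩ Chen ∩ Aarav ∩ Bianca: 11:50-13:20, 14:10-14:50, 19:35-21:00.
Those are the intersection windows.
The last common window of at least 50 minutes is 19:35-21:00; a 50-minute meeting can start as late as 20:10 and still end by 21:00.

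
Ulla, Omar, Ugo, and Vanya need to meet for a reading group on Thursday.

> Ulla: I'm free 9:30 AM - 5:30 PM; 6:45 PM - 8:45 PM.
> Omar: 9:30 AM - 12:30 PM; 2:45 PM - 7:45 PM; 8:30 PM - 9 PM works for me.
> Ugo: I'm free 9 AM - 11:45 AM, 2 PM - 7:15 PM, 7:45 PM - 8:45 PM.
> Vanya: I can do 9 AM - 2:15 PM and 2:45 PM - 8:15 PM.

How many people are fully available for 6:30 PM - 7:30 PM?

Omar and Vanya can make the full 18:30-19:30 slot — that's 2.

2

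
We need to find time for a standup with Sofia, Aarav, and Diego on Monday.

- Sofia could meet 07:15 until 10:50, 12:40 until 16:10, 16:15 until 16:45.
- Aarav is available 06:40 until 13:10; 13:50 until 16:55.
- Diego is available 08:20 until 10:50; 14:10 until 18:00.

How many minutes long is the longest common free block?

Sofia ∩ Aarav: 07:15-10:50, 12:40-13:10, 13:50-16:10, 16:15-16:45.
Sofia ∩ Aarav ∩ Diego: 08:20-10:50, 14:10-16:10, 16:15-16:45.
So the common availability across everyone is 08:20-10:50, 14:10-16:10, 16:15-16:45.
The longest is 08:20-10:50 at 150 minutes.

150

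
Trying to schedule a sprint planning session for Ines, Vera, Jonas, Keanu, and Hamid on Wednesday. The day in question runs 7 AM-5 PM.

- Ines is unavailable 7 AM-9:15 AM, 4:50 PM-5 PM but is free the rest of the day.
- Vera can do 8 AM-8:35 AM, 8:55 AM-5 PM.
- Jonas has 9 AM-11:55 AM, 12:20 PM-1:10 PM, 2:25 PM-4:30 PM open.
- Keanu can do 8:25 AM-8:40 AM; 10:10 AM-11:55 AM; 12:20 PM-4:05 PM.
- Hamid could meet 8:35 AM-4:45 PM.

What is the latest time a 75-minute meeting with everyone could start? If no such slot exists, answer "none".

Ines free: 09:15-16:50 (invert busy blocks within the working day).
Vera free: 08:00-08:35, 08:55-17:00.
Jonas free: 09:00-11:55, 12:20-13:10, 14:25-16:30.
Keanu free: 08:25-08:40, 10:10-11:55, 12:20-16:05.
Hamid free: 08:35-16:45.
Ines ∩ Vera: 09:15-16:50.
Ines ∩ Vera ∩ Jonas: 09:15-11:55, 12:20-13:10, 14:25-16:30.
Ines ∩ Vera ∩ Jonas ∩ Keanu: 10:10-11:55, 12:20-13:10, 14:25-16:05.
Ines ∩ Vera ∩ Jonas ∩ Keanu ∩ Hamid: 10:10-11:55, 12:20-13:10, 14:25-16:05.
Those are the intersection windows.
The last common window of at least 75 minutes is 14:25-16:05; a 75-minute meeting can start as late as 14:50 and still end by 16:05.

14:50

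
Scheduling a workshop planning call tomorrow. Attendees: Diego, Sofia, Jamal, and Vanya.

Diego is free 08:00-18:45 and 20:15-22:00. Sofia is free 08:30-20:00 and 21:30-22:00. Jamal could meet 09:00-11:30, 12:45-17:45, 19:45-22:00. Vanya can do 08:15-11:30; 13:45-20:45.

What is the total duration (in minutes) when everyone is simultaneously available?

Diego ∩ Sofia: 08:30-18:45, 21:30-22:00.
Diego ∩ Sofia ∩ Jamal: 09:00-11:30, 12:45-17:45, 21:30-22:00.
Diego ∩ Sofia ∩ Jamal ∩ Vanya: 09:00-11:30, 13:45-17:45.
Summing the common windows: 150 + 240 = 390 minutes.

390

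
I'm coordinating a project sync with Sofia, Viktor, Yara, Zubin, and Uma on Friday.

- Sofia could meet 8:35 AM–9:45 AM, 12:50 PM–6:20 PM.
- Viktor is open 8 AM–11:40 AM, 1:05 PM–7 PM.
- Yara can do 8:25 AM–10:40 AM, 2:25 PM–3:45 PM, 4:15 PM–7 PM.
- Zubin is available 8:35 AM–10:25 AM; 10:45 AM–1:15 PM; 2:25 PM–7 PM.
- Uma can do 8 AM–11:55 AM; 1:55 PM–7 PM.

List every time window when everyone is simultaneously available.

08:35-09:45, 14:25-15:45, 16:15-18:20

Sofia ∩ Viktor: 08:35-09:45, 13:05-18:20.
Sofia ∩ Viktor ∩ Yara: 08:35-09:45, 14:25-15:45, 16:15-18:20.
Sofia ∩ Viktor ∩ Yara ∩ Zubin: 08:35-09:45, 14:25-15:45, 16:15-18:20.
Sofia ∩ Viktor ∩ Yara ∩ Zubin ∩ Uma: 08:35-09:45, 14:25-15:45, 16:15-18:20.
So the common availability across everyone is 08:35-09:45, 14:25-15:45, 16:15-18:20.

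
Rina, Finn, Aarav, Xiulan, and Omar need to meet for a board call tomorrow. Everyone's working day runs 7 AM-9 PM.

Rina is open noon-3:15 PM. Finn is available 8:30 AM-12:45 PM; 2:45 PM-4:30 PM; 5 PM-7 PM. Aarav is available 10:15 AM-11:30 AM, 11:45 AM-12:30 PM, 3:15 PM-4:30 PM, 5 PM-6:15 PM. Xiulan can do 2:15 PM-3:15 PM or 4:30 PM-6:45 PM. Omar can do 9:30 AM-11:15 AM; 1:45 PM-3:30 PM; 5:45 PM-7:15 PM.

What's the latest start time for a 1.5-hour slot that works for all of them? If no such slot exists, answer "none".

Rina ∩ Finn: 12:00-12:45, 14:45-15:15.
Rina ∩ Finn ∩ Aarav: 12:00-12:30.
Rina ∩ Finn ∩ Aarav ∩ Xiulan: ∅.
Rina ∩ Finn ∩ Aarav ∩ Xiulan ∩ Omar: ∅.
There is no time when everyone is free.
No common window is at least 90 minutes long.

none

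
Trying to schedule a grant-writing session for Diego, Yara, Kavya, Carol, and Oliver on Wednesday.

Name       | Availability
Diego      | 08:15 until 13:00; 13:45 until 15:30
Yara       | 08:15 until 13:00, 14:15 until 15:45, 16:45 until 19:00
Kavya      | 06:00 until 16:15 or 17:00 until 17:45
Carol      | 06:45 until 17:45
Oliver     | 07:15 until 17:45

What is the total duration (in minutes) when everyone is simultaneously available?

Diego ∩ Yara: 08:15-13:00, 14:15-15:30.
Diego ∩ Yara ∩ Kavya: 08:15-13:00, 14:15-15:30.
Diego ∩ Yara ∩ Kavya ∩ Carol: 08:15-13:00, 14:15-15:30.
Diego ∩ Yara ∩ Kavya ∩ Carol ∩ Oliver: 08:15-13:00, 14:15-15:30.
Summing the common windows: 285 + 75 = 360 minutes.

360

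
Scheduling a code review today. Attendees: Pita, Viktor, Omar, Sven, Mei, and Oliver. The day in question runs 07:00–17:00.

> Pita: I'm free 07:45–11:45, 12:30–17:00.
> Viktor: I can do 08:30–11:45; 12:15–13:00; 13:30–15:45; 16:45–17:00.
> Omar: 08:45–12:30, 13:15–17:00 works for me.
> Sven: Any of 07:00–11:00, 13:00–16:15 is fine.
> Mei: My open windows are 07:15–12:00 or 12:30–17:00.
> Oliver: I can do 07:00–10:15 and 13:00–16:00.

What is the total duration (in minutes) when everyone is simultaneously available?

Pita ∩ Viktor: 08:30-11:45, 12:30-13:00, 13:30-15:45, 16:45-17:00.
Pita ∩ Viktor ∩ Omar: 08:45-11:45, 13:30-15:45, 16:45-17:00.
Pita ∩ Viktor ∩ Omar ∩ Sven: 08:45-11:00, 13:30-15:45.
Pita ∩ Viktor ∩ Omar ∩ Sven ∩ Mei: 08:45-11:00, 13:30-15:45.
Pita ∩ Viktor ∩ Omar ∩ Sven ∩ Mei ∩ Oliver: 08:45-10:15, 13:30-15:45.
Summing the common windows: 90 + 135 = 225 minutes.

225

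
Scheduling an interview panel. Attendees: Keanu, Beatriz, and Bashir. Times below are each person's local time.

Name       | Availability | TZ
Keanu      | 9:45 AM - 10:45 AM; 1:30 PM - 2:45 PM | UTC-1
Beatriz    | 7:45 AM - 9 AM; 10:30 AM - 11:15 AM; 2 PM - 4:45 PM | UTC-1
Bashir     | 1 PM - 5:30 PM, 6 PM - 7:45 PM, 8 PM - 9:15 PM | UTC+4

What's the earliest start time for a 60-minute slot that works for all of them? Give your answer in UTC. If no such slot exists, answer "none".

none

Keanu in UTC: 10:45-11:45, 14:30-15:45 (add 1h to convert from UTC-1).
Beatriz in UTC: 08:45-10:00, 11:30-12:15, 15:00-17:45 (add 1h to convert from UTC-1).
Bashir in UTC: 09:00-13:30, 14:00-15:45, 16:00-17:15 (subtract 4h to convert from UTC+4).
Keanu ∩ Beatriz: 11:30-11:45, 15:00-15:45.
Keanu ∩ Beatriz ∩ Bashir: 11:30-11:45, 15:00-15:45.
So the common availability across everyone is 11:30-11:45, 15:00-15:45.
No common window is at least 60 minutes long.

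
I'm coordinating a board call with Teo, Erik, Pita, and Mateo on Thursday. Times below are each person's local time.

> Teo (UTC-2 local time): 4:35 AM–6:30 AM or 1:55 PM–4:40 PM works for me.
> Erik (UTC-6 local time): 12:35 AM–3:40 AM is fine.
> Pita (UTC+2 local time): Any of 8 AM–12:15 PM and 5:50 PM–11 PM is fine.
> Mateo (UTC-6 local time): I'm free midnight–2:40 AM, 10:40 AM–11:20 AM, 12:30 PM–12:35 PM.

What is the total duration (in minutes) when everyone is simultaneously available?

Teo in UTC: 06:35-08:30, 15:55-18:40 (add 2h to convert from UTC-2).
Erik in UTC: 06:35-09:40 (add 6h to convert from UTC-6).
Pita in UTC: 06:00-10:15, 15:50-21:00 (subtract 2h to convert from UTC+2).
Mateo in UTC: 06:00-08:40, 16:40-17:20, 18:30-18:35 (add 6h to convert from UTC-6).
Teo ∩ Erik: 06:35-08:30.
Teo ∩ Erik ∩ Pita: 06:35-08:30.
Teo ∩ Erik ∩ Pita ∩ Mateo: 06:35-08:30.
That's a single block of 115 minutes.

115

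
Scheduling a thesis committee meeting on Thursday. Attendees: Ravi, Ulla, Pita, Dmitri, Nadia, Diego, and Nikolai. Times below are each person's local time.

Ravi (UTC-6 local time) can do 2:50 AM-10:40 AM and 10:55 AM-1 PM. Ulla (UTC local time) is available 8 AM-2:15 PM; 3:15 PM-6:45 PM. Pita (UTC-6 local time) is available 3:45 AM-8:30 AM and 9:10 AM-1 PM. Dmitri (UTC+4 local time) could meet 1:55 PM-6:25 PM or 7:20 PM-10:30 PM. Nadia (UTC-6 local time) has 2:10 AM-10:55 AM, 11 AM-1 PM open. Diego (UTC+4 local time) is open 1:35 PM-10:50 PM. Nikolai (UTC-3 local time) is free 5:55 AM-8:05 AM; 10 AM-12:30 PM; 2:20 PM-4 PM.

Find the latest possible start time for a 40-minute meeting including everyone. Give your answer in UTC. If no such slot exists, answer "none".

Ravi in UTC: 08:50-16:40, 16:55-19:00 (add 6h to convert from UTC-6).
Ulla in UTC: 08:00-14:15, 15:15-18:45.
Pita in UTC: 09:45-14:30, 15:10-19:00 (add 6h to convert from UTC-6).
Dmitri in UTC: 09:55-14:25, 15:20-18:30 (subtract 4h to convert from UTC+4).
Nadia in UTC: 08:10-16:55, 17:00-19:00 (add 6h to convert from UTC-6).
Diego in UTC: 09:35-18:50 (subtract 4h to convert from UTC+4).
Nikolai in UTC: 08:55-11:05, 13:00-15:30, 17:20-19:00 (add 3h to convert from UTC-3).
Ravi ∩ Ulla: 08:50-14:15, 15:15-16:40, 16:55-18:45.
Ravi ∩ Ulla ∩ Pita: 09:45-14:15, 15:15-16:40, 16:55-18:45.
Ravi ∩ Ulla ∩ Pita ∩ Dmitri: 09:55-14:15, 15:20-16:40, 16:55-18:30.
Ravi ∩ Ulla ∩ Pita ∩ Dmitri ∩ Nadia: 09:55-14:15, 15:20-16:40, 17:00-18:30.
Ravi ∩ Ulla ∩ Pita ∩ Dmitri ∩ Nadia ∩ Diego: 09:55-14:15, 15:20-16:40, 17:00-18:30.
Ravi ∩ Ulla ∩ Pita ∩ Dmitri ∩ Nadia ∩ Diego ∩ Nikolai: 09:55-11:05, 13:00-14:15, 15:20-15:30, 17:20-18:30.
Those are the intersection windows.
The last common window of at least 40 minutes is 17:20-18:30; a 40-minute meeting can start as late as 17:50 and still end by 18:30.

17:50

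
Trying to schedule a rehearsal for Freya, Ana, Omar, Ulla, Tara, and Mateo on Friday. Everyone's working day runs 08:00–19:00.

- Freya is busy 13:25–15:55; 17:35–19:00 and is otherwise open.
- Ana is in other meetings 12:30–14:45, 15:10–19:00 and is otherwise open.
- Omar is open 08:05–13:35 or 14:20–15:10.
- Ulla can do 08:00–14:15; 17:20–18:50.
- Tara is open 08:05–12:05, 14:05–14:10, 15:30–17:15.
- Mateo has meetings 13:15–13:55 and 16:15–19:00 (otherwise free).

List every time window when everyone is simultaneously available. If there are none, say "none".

Freya free: 08:00-13:25, 15:55-17:35 (invert busy blocks within the working day).
Ana free: 08:00-12:30, 14:45-15:10 (invert busy blocks within the working day).
Omar free: 08:05-13:35, 14:20-15:10.
Ulla free: 08:00-14:15, 17:20-18:50.
Tara free: 08:05-12:05, 14:05-14:10, 15:30-17:15.
Mateo free: 08:00-13:15, 13:55-16:15 (invert busy blocks within the working day).
Freya ∩ Ana: 08:00-12:30.
Freya ∩ Ana ∩ Omar: 08:05-12:30.
Freya ∩ Ana ∩ Omar ∩ Ulla: 08:05-12:30.
Freya ∩ Ana ∩ Omar ∩ Ulla ∩ Tara: 08:05-12:05.
Freya ∩ Ana ∩ Omar ∩ Ulla ∩ Tara ∩ Mateo: 08:05-12:05.
Those are the intersection windows.

08:05-12:05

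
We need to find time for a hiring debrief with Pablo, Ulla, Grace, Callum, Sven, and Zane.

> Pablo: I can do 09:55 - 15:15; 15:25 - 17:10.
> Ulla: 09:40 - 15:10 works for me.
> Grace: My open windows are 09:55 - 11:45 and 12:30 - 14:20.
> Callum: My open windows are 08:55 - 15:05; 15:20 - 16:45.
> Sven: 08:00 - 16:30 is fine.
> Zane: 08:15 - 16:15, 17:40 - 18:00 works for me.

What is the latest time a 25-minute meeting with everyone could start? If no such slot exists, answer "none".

13:55

Pablo ∩ Ulla: 09:55-15:10.
Pablo ∩ Ulla ∩ Grace: 09:55-11:45, 12:30-14:20.
Pablo ∩ Ulla ∩ Grace ∩ Callum: 09:55-11:45, 12:30-14:20.
Pablo ∩ Ulla ∩ Grace ∩ Callum ∩ Sven: 09:55-11:45, 12:30-14:20.
Pablo ∩ Ulla ∩ Grace ∩ Callum ∩ Sven ∩ Zane: 09:55-11:45, 12:30-14:20.
So the common availability across everyone is 09:55-11:45, 12:30-14:20.
The last common window of at least 25 minutes is 12:30-14:20; a 25-minute meeting can start as late as 13:55 and still end by 14:20.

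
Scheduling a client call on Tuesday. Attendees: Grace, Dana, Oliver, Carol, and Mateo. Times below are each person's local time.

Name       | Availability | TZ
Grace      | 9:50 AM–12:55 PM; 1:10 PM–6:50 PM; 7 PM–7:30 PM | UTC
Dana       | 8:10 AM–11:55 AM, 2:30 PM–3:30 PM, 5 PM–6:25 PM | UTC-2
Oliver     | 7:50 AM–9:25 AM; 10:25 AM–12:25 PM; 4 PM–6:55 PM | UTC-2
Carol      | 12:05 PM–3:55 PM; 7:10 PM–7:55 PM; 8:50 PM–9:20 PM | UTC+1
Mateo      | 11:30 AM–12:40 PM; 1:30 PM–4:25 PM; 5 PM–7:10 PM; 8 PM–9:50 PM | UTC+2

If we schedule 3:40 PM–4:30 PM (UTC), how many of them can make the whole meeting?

Grace in UTC: 09:50-12:55, 13:10-18:50, 19:00-19:30.
Dana in UTC: 10:10-13:55, 16:30-17:30, 19:00-20:25 (add 2h to convert from UTC-2).
Oliver in UTC: 09:50-11:25, 12:25-14:25, 18:00-20:55 (add 2h to convert from UTC-2).
Carol in UTC: 11:05-14:55, 18:10-18:55, 19:50-20:20 (subtract 1h to convert from UTC+1).
Mateo in UTC: 09:30-10:40, 11:30-14:25, 15:00-17:10, 18:00-19:50 (subtract 2h to convert from UTC+2).
Grace and Mateo can make the full 15:40-16:30 slot — that's 2.

2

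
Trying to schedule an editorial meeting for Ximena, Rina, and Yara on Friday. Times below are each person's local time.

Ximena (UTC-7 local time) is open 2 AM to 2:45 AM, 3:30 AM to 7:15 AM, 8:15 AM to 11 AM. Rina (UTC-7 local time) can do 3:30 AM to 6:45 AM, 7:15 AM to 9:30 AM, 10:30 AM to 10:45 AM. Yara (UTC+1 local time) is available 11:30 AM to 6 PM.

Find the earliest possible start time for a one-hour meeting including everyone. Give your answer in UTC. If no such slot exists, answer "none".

Ximena in UTC: 09:00-09:45, 10:30-14:15, 15:15-18:00 (add 7h to convert from UTC-7).
Rina in UTC: 10:30-13:45, 14:15-16:30, 17:30-17:45 (add 7h to convert from UTC-7).
Yara in UTC: 10:30-17:00 (subtract 1h to convert from UTC+1).
Ximena ∩ Rina: 10:30-13:45, 15:15-16:30, 17:30-17:45.
Ximena ∩ Rina ∩ Yara: 10:30-13:45, 15:15-16:30.
The first common window of at least 60 minutes is 10:30-13:45, so the earliest start is 10:30.

10:30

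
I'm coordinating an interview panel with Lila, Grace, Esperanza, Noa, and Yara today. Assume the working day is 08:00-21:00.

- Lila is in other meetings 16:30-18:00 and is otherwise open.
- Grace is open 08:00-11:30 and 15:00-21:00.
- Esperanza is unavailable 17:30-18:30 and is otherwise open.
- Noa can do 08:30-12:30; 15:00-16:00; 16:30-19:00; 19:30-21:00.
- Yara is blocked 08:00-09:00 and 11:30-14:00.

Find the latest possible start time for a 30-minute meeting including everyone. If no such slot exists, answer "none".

20:30

Lila free: 08:00-16:30, 18:00-21:00 (invert busy blocks within the working day).
Grace free: 08:00-11:30, 15:00-21:00.
Esperanza free: 08:00-17:30, 18:30-21:00 (invert busy blocks within the working day).
Noa free: 08:30-12:30, 15:00-16:00, 16:30-19:00, 19:30-21:00.
Yara free: 09:00-11:30, 14:00-21:00 (invert busy blocks within the working day).
Lila ∩ Grace: 08:00-11:30, 15:00-16:30, 18:00-21:00.
Lila ∩ Grace ∩ Esperanza: 08:00-11:30, 15:00-16:30, 18:30-21:00.
Lila ∩ Grace ∩ Esperanza ∩ Noa: 08:30-11:30, 15:00-16:00, 18:30-19:00, 19:30-21:00.
Lila ∩ Grace ∩ Esperanza ∩ Noa ∩ Yara: 09:00-11:30, 15:00-16:00, 18:30-19:00, 19:30-21:00.
So the common availability across everyone is 09:00-11:30, 15:00-16:00, 18:30-19:00, 19:30-21:00.
The last common window of at least 30 minutes is 19:30-21:00; a 30-minute meeting can start as late as 20:30 and still end by 21:00.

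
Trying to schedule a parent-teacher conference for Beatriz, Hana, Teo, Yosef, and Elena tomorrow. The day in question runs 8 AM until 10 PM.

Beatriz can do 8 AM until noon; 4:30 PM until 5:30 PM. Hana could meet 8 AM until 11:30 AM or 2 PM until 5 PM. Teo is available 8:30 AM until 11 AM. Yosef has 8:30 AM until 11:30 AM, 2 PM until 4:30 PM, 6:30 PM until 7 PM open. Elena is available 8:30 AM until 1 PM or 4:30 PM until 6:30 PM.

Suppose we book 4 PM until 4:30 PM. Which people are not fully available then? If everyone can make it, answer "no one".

Beatriz: not fully free for 16:00-16:30. Hana: free for 16:00-16:30. Teo: not fully free for 16:00-16:30. Yosef: free for 16:00-16:30. Elena: not fully free for 16:00-16:30.

Beatriz, Elena, Teo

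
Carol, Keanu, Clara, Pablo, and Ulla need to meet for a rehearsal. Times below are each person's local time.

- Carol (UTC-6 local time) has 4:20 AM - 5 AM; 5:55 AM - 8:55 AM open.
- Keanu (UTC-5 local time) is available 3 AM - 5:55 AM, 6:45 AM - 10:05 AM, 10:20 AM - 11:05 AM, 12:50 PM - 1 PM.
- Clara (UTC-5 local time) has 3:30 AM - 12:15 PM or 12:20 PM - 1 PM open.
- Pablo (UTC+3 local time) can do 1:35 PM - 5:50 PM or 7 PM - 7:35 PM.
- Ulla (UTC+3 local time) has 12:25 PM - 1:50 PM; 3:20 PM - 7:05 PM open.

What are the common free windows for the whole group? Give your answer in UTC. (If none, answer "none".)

10:35-10:50, 12:20-14:50

Carol in UTC: 10:20-11:00, 11:55-14:55 (add 6h to convert from UTC-6).
Keanu in UTC: 08:00-10:55, 11:45-15:05, 15:20-16:05, 17:50-18:00 (add 5h to convert from UTC-5).
Clara in UTC: 08:30-17:15, 17:20-18:00 (add 5h to convert from UTC-5).
Pablo in UTC: 10:35-14:50, 16:00-16:35 (subtract 3h to convert from UTC+3).
Ulla in UTC: 09:25-10:50, 12:20-16:05 (subtract 3h to convert from UTC+3).
Carol ∩ Keanu: 10:20-10:55, 11:55-14:55.
Carol ∩ Keanu ∩ Clara: 10:20-10:55, 11:55-14:55.
Carol ∩ Keanu ∩ Clara ∩ Pablo: 10:35-10:55, 11:55-14:50.
Carol ∩ Keanu ∩ Clara ∩ Pablo ∩ Ulla: 10:35-10:50, 12:20-14:50.
So the common availability across everyone is 10:35-10:50, 12:20-14:50.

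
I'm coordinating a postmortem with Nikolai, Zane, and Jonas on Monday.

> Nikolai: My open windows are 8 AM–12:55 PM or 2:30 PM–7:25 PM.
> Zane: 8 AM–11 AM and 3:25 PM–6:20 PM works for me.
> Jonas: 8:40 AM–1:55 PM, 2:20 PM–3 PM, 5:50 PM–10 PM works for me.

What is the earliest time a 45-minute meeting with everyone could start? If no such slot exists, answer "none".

Nikolai ∩ Zane: 08:00-11:00, 15:25-18:20.
Nikolai ∩ Zane ∩ Jonas: 08:40-11:00, 17:50-18:20.
The first common window of at least 45 minutes is 08:40-11:00, so the earliest start is 08:40.

08:40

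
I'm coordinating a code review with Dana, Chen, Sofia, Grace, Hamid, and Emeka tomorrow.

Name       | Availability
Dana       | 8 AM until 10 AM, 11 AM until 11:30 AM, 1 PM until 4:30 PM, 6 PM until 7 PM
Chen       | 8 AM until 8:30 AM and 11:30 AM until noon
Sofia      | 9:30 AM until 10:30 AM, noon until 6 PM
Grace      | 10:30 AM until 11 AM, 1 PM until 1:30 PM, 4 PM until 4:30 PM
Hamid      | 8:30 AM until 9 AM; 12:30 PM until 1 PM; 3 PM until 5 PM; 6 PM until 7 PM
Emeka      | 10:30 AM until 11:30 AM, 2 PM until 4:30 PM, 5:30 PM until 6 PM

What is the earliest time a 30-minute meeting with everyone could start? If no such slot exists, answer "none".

none

Dana ∩ Chen: 08:00-08:30.
Dana ∩ Chen ∩ Sofia: ∅.
Dana ∩ Chen ∩ Sofia ∩ Grace: ∅.
Dana ∩ Chen ∩ Sofia ∩ Grace ∩ Hamid: ∅.
Dana ∩ Chen ∩ Sofia ∩ Grace ∩ Hamid ∩ Emeka: ∅.
There is no time when everyone is free.
No common window is at least 30 minutes long.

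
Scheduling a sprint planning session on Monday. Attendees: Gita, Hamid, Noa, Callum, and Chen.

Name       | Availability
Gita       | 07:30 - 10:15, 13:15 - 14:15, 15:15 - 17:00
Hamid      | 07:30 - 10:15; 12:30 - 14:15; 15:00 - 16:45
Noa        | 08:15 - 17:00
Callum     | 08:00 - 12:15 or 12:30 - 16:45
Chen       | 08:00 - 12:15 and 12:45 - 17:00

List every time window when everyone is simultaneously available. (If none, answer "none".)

08:15-10:15, 13:15-14:15, 15:15-16:45

Gita ∩ Hamid: 07:30-10:15, 13:15-14:15, 15:15-16:45.
Gita ∩ Hamid ∩ Noa: 08:15-10:15, 13:15-14:15, 15:15-16:45.
Gita ∩ Hamid ∩ Noa ∩ Callum: 08:15-10:15, 13:15-14:15, 15:15-16:45.
Gita ∩ Hamid ∩ Noa ∩ Callum ∩ Chen: 08:15-10:15, 13:15-14:15, 15:15-16:45.
So the common availability across everyone is 08:15-10:15, 13:15-14:15, 15:15-16:45.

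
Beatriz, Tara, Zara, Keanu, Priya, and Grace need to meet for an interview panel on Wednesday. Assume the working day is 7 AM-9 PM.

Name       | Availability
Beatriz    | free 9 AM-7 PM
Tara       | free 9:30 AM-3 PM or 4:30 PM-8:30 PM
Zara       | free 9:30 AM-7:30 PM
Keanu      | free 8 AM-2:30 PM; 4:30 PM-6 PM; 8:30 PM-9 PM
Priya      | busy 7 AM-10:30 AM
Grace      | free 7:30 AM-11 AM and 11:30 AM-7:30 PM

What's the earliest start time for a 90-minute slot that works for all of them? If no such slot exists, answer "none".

11:30

Beatriz free: 09:00-19:00.
Tara free: 09:30-15:00, 16:30-20:30.
Zara free: 09:30-19:30.
Keanu free: 08:00-14:30, 16:30-18:00, 20:30-21:00.
Priya free: 10:30-21:00 (invert busy blocks within the working day).
Grace free: 07:30-11:00, 11:30-19:30.
Beatriz ∩ Tara: 09:30-15:00, 16:30-19:00.
Beatriz ∩ Tara ∩ Zara: 09:30-15:00, 16:30-19:00.
Beatriz ∩ Tara ∩ Zara ∩ Keanu: 09:30-14:30, 16:30-18:00.
Beatriz ∩ Tara ∩ Zara ∩ Keanu ∩ Priya: 10:30-14:30, 16:30-18:00.
Beatriz ∩ Tara ∩ Zara ∩ Keanu ∩ Priya ∩ Grace: 10:30-11:00, 11:30-14:30, 16:30-18:00.
The first common window of at least 90 minutes is 11:30-14:30, so the earliest start is 11:30.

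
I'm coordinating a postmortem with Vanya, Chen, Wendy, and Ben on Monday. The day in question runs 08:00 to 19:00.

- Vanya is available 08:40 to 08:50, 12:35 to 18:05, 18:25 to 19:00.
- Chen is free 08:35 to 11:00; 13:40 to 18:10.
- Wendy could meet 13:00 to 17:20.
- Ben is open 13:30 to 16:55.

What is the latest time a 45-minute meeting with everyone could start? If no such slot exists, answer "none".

Vanya ∩ Chen: 08:40-08:50, 13:40-18:05.
Vanya ∩ Chen ∩ Wendy: 13:40-17:20.
Vanya ∩ Chen ∩ Wendy ∩ Ben: 13:40-16:55.
The last common window of at least 45 minutes is 13:40-16:55; a 45-minute meeting can start as late as 16:10 and still end by 16:55.

16:10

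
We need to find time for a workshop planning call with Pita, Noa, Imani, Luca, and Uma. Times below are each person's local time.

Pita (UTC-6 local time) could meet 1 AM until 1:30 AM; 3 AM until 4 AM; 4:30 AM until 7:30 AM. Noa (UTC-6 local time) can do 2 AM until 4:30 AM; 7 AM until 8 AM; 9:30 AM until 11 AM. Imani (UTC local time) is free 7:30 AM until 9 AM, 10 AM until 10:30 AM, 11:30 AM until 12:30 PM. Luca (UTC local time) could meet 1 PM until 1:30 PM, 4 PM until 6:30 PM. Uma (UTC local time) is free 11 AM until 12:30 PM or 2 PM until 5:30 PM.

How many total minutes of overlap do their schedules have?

0

Pita in UTC: 07:00-07:30, 09:00-10:00, 10:30-13:30 (add 6h to convert from UTC-6).
Noa in UTC: 08:00-10:30, 13:00-14:00, 15:30-17:00 (add 6h to convert from UTC-6).
Imani in UTC: 07:30-09:00, 10:00-10:30, 11:30-12:30.
Luca in UTC: 13:00-13:30, 16:00-18:30.
Uma in UTC: 11:00-12:30, 14:00-17:30.
Pita ∩ Noa: 09:00-10:00, 13:00-13:30.
Pita ∩ Noa ∩ Imani: ∅.
Pita ∩ Noa ∩ Imani ∩ Luca: ∅.
Pita ∩ Noa ∩ Imani ∩ Luca ∩ Uma: ∅.
There is no time when everyone is free.
There is no common window, so the total is 0 minutes.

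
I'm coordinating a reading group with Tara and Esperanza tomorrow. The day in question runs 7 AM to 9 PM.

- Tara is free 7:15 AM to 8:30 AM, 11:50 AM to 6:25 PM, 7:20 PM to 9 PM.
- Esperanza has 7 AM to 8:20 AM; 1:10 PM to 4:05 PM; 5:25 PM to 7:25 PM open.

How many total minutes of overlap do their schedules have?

305

Tara ∩ Esperanza: 07:15-08:20, 13:10-16:05, 17:25-18:25, 19:20-19:25.
Summing the common windows: 65 + 175 + 60 + 5 = 305 minutes.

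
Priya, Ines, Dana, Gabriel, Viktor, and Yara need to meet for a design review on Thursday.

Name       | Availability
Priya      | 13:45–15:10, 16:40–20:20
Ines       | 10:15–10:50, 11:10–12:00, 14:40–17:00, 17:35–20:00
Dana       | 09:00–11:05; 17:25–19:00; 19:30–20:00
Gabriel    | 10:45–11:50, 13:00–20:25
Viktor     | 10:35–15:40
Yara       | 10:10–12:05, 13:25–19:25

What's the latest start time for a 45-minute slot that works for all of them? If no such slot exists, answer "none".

Priya ∩ Ines: 14:40-15:10, 16:40-17:00, 17:35-20:00.
Priya ∩ Ines ∩ Dana: 17:35-19:00, 19:30-20:00.
Priya ∩ Ines ∩ Dana ∩ Gabriel: 17:35-19:00, 19:30-20:00.
Priya ∩ Ines ∩ Dana ∩ Gabriel ∩ Viktor: ∅.
Priya ∩ Ines ∩ Dana ∩ Gabriel ∩ Viktor ∩ Yara: ∅.
There is no time when everyone is free.
No common window is at least 45 minutes long.

none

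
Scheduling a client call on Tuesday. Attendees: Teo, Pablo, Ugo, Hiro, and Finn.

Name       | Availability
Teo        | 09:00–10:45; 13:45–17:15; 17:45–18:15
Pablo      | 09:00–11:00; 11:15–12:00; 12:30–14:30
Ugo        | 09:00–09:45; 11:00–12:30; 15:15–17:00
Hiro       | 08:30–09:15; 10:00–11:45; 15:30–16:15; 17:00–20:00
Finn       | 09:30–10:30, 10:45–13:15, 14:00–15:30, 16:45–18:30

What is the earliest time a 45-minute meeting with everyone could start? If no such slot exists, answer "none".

Teo ∩ Pablo: 09:00-10:45, 13:45-14:30.
Teo ∩ Pablo ∩ Ugo: 09:00-09:45.
Teo ∩ Pablo ∩ Ugo ∩ Hiro: 09:00-09:15.
Teo ∩ Pablo ∩ Ugo ∩ Hiro ∩ Finn: ∅.
There is no time when everyone is free.
No common window is at least 45 minutes long.

none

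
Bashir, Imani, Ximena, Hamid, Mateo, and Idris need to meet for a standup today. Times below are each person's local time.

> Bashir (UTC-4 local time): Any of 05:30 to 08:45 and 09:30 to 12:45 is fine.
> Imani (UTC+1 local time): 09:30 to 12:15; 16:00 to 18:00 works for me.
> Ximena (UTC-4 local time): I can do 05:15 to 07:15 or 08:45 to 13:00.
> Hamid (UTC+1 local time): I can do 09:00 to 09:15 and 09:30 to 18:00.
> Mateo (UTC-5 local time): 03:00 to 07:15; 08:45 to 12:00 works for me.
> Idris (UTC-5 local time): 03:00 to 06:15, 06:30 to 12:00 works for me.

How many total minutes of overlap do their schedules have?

Bashir in UTC: 09:30-12:45, 13:30-16:45 (add 4h to convert from UTC-4).
Imani in UTC: 08:30-11:15, 15:00-17:00 (subtract 1h to convert from UTC+1).
Ximena in UTC: 09:15-11:15, 12:45-17:00 (add 4h to convert from UTC-4).
Hamid in UTC: 08:00-08:15, 08:30-17:00 (subtract 1h to convert from UTC+1).
Mateo in UTC: 08:00-12:15, 13:45-17:00 (add 5h to convert from UTC-5).
Idris in UTC: 08:00-11:15, 11:30-17:00 (add 5h to convert from UTC-5).
Bashir ∩ Imani: 09:30-11:15, 15:00-16:45.
Bashir ∩ Imani ∩ Ximena: 09:30-11:15, 15:00-16:45.
Bashir ∩ Imani ∩ Ximena ∩ Hamid: 09:30-11:15, 15:00-16:45.
Bashir ∩ Imani ∩ Ximena ∩ Hamid ∩ Mateo: 09:30-11:15, 15:00-16:45.
Bashir ∩ Imani ∩ Ximena ∩ Hamid ∩ Mateo ∩ Idris: 09:30-11:15, 15:00-16:45.
Summing the common windows: 105 + 105 = 210 minutes.

210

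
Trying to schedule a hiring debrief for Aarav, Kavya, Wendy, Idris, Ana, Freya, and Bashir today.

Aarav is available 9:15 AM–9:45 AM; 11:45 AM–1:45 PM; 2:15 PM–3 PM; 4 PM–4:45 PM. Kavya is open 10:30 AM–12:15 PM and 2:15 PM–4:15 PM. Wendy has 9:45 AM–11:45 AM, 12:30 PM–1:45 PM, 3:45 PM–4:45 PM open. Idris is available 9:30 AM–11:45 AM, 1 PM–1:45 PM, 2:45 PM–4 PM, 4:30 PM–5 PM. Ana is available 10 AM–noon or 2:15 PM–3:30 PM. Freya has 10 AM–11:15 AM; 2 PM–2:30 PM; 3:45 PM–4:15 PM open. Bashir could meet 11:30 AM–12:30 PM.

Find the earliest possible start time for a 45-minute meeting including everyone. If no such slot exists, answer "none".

none

Aarav ∩ Kavya: 11:45-12:15, 14:15-15:00, 16:00-16:15.
Aarav ∩ Kavya ∩ Wendy: 16:00-16:15.
Aarav ∩ Kavya ∩ Wendy ∩ Idris: ∅.
Aarav ∩ Kavya ∩ Wendy ∩ Idris ∩ Ana: ∅.
Aarav ∩ Kavya ∩ Wendy ∩ Idris ∩ Ana ∩ Freya: ∅.
Aarav ∩ Kavya ∩ Wendy ∩ Idris ∩ Ana ∩ Freya ∩ Bashir: ∅.
There is no time when everyone is free.
No common window is at least 45 minutes long.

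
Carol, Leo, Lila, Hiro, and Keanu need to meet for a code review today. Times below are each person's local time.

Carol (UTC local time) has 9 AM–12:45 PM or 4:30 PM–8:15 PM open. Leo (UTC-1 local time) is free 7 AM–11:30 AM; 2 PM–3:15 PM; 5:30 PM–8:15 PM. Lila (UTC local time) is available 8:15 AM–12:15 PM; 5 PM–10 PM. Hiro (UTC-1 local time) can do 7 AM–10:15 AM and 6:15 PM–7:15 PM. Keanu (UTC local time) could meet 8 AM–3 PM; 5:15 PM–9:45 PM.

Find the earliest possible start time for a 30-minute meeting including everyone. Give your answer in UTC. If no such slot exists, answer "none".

Carol in UTC: 09:00-12:45, 16:30-20:15.
Leo in UTC: 08:00-12:30, 15:00-16:15, 18:30-21:15 (add 1h to convert from UTC-1).
Lila in UTC: 08:15-12:15, 17:00-22:00.
Hiro in UTC: 08:00-11:15, 19:15-20:15 (add 1h to convert from UTC-1).
Keanu in UTC: 08:00-15:00, 17:15-21:45.
Carol ∩ Leo: 09:00-12:30, 18:30-20:15.
Carol ∩ Leo ∩ Lila: 09:00-12:15, 18:30-20:15.
Carol ∩ Leo ∩ Lila ∩ Hiro: 09:00-11:15, 19:15-20:15.
Carol ∩ Leo ∩ Lila ∩ Hiro ∩ Keanu: 09:00-11:15, 19:15-20:15.
Those are the intersection windows.
The first common window of at least 30 minutes is 09:00-11:15, so the earliest start is 09:00.

09:00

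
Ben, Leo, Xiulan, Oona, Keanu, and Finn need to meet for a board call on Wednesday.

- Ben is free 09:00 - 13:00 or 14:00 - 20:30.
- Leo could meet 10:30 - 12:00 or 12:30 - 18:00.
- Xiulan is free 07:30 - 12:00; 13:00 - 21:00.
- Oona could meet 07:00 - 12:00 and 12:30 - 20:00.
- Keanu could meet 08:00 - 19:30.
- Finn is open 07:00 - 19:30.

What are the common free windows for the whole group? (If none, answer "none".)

Ben ∩ Leo: 10:30-12:00, 12:30-13:00, 14:00-18:00.
Ben ∩ Leo ∩ Xiulan: 10:30-12:00, 14:00-18:00.
Ben ∩ Leo ∩ Xiulan ∩ Oona: 10:30-12:00, 14:00-18:00.
Ben ∩ Leo ∩ Xiulan ∩ Oona ∩ Keanu: 10:30-12:00, 14:00-18:00.
Ben ∩ Leo ∩ Xiulan ∩ Oona ∩ Keanu ∩ Finn: 10:30-12:00, 14:00-18:00.

10:30-12:00, 14:00-18:00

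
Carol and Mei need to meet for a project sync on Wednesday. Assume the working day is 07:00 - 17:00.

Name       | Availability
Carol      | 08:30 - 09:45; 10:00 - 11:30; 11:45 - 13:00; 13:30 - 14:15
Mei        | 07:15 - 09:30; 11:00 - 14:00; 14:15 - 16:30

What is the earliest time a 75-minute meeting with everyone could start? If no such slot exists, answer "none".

Carol ∩ Mei: 08:30-09:30, 11:00-11:30, 11:45-13:00, 13:30-14:00.
The first common window of at least 75 minutes is 11:45-13:00, so the earliest start is 11:45.

11:45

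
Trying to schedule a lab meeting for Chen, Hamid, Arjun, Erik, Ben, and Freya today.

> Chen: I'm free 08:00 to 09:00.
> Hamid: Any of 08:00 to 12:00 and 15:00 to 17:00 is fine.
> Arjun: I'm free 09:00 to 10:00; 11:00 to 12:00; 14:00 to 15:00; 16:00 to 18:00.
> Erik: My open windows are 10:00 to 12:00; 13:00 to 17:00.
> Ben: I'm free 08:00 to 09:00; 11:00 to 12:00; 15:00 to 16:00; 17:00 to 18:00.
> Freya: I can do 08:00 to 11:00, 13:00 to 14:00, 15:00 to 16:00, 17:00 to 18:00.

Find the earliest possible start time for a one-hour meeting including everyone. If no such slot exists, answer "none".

Chen ∩ Hamid: 08:00-09:00.
Chen ∩ Hamid ∩ Arjun: ∅.
Chen ∩ Hamid ∩ Arjun ∩ Erik: ∅.
Chen ∩ Hamid ∩ Arjun ∩ Erik ∩ Ben: ∅.
Chen ∩ Hamid ∩ Arjun ∩ Erik ∩ Ben ∩ Freya: ∅.
There is no time when everyone is free.
No common window is at least 60 minutes long.

none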